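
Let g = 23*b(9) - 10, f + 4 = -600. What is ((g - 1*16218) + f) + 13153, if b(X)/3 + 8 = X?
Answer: -3610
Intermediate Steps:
f = -604 (f = -4 - 600 = -604)
b(X) = -24 + 3*X
g = 59 (g = 23*(-24 + 3*9) - 10 = 23*(-24 + 27) - 10 = 23*3 - 10 = 69 - 10 = 59)
((g - 1*16218) + f) + 13153 = ((59 - 1*16218) - 604) + 13153 = ((59 - 16218) - 604) + 13153 = (-16159 - 604) + 13153 = -16763 + 13153 = -3610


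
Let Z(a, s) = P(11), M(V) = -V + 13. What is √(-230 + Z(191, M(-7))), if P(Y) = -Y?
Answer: I*√241 ≈ 15.524*I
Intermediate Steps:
M(V) = 13 - V
Z(a, s) = -11 (Z(a, s) = -1*11 = -11)
√(-230 + Z(191, M(-7))) = √(-230 - 11) = √(-241) = I*√241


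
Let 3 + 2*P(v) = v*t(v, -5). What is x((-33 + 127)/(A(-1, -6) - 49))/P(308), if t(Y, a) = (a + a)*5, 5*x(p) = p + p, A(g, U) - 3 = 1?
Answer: 376/3465675 ≈ 0.00010849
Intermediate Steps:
A(g, U) = 4 (A(g, U) = 3 + 1 = 4)
x(p) = 2*p/5 (x(p) = (p + p)/5 = (2*p)/5 = 2*p/5)
t(Y, a) = 10*a (t(Y, a) = (2*a)*5 = 10*a)
P(v) = -3/2 - 25*v (P(v) = -3/2 + (v*(10*(-5)))/2 = -3/2 + (v*(-50))/2 = -3/2 + (-50*v)/2 = -3/2 - 25*v)
x((-33 + 127)/(A(-1, -6) - 49))/P(308) = (2*((-33 + 127)/(4 - 49))/5)/(-3/2 - 25*308) = (2*(94/(-45))/5)/(-3/2 - 7700) = (2*(94*(-1/45))/5)/(-15403/2) = ((2/5)*(-94/45))*(-2/15403) = -188/225*(-2/15403) = 376/3465675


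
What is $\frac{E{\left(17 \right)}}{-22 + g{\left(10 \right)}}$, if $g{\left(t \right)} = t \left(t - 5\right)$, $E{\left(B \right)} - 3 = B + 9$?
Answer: $\frac{29}{28} \approx 1.0357$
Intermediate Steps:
$E{\left(B \right)} = 12 + B$ ($E{\left(B \right)} = 3 + \left(B + 9\right) = 3 + \left(9 + B\right) = 12 + B$)
$g{\left(t \right)} = t \left(-5 + t\right)$
$\frac{E{\left(17 \right)}}{-22 + g{\left(10 \right)}} = \frac{12 + 17}{-22 + 10 \left(-5 + 10\right)} = \frac{29}{-22 + 10 \cdot 5} = \frac{29}{-22 + 50} = \frac{29}{28}$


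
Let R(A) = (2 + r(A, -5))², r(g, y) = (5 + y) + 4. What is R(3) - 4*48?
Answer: -156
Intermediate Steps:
r(g, y) = 9 + y
R(A) = 36 (R(A) = (2 + (9 - 5))² = (2 + 4)² = 6² = 36)
R(3) - 4*48 = 36 - 4*48 = 36 - 192 = -156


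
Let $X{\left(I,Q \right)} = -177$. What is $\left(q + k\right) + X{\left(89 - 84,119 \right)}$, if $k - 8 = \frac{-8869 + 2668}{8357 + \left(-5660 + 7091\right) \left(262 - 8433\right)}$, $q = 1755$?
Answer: $\frac{18531375785}{11684344} \approx 1586.0$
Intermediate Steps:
$k = \frac{93480953}{11684344}$ ($k = 8 + \frac{-8869 + 2668}{8357 + \left(-5660 + 7091\right) \left(262 - 8433\right)} = 8 - \frac{6201}{8357 + 1431 \left(-8171\right)} = 8 - \frac{6201}{8357 - 11692701} = 8 - \frac{6201}{-11684344} = 8 - - \frac{6201}{11684344} = 8 + \frac{6201}{11684344} = \frac{93480953}{11684344} \approx 8.0005$)
$\left(q + k\right) + X{\left(89 - 84,119 \right)} = \left(1755 + \frac{93480953}{11684344}\right) - 177 = \frac{20599504673}{11684344} - 177 = \frac{18531375785}{11684344}$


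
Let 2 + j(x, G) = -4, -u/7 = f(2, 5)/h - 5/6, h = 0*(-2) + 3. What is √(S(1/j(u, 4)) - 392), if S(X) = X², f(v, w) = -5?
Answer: I*√14111/6 ≈ 19.798*I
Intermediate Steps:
h = 3 (h = 0 + 3 = 3)
u = 35/2 (u = -7*(-5/3 - 5/6) = -7*(-5*⅓ - 5*⅙) = -7*(-5/3 - ⅚) = -7*(-5/2) = 35/2 ≈ 17.500)
j(x, G) = -6 (j(x, G) = -2 - 4 = -6)
√(S(1/j(u, 4)) - 392) = √((1/(-6))² - 392) = √((-⅙)² - 392) = √(1/36 - 392) = √(-14111/36) = I*√14111/6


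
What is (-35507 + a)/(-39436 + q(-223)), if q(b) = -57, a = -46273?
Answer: 81780/39493 ≈ 2.0707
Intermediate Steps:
(-35507 + a)/(-39436 + q(-223)) = (-35507 - 46273)/(-39436 - 57) = -81780/(-39493) = -81780*(-1/39493) = 81780/39493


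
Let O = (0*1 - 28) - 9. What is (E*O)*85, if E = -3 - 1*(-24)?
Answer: -66045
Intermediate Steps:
E = 21 (E = -3 + 24 = 21)
O = -37 (O = (0 - 28) - 9 = -28 - 9 = -37)
(E*O)*85 = (21*(-37))*85 = -777*85 = -66045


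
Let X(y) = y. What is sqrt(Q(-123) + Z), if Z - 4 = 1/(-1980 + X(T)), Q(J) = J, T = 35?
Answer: 4*I*sqrt(28136370)/1945 ≈ 10.909*I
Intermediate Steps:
Z = 7779/1945 (Z = 4 + 1/(-1980 + 35) = 4 + 1/(-1945) = 4 - 1/1945 = 7779/1945 ≈ 3.9995)
sqrt(Q(-123) + Z) = sqrt(-123 + 7779/1945) = sqrt(-231456/1945) = 4*I*sqrt(28136370)/1945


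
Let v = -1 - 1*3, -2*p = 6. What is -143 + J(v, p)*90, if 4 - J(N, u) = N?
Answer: 577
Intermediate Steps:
p = -3 (p = -½*6 = -3)
v = -4 (v = -1 - 3 = -4)
J(N, u) = 4 - N
-143 + J(v, p)*90 = -143 + (4 - 1*(-4))*90 = -143 + (4 + 4)*90 = -143 + 8*90 = -143 + 720 = 577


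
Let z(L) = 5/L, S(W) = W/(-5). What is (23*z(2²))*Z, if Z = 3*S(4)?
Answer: -69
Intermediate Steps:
S(W) = -W/5 (S(W) = W*(-⅕) = -W/5)
Z = -12/5 (Z = 3*(-⅕*4) = 3*(-⅘) = -12/5 ≈ -2.4000)
(23*z(2²))*Z = (23*(5/(2²)))*(-12/5) = (23*(5/4))*(-12/5) = (115/4)*(-12/5) = -69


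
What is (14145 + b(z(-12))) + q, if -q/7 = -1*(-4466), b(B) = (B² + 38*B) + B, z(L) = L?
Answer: -17441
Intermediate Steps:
b(B) = B² + 39*B
q = -31262 (q = -(-7)*(-4466) = -7*4466 = -31262)
(14145 + b(z(-12))) + q = (14145 - 12*(39 - 12)) - 31262 = (14145 - 12*27) - 31262 = (14145 - 324) - 31262 = 13821 - 31262 = -17441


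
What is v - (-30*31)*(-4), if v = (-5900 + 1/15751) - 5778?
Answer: -242533897/15751 ≈ -15398.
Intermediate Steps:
v = -183940177/15751 (v = (-5900 + 1/15751) - 5778 = -92930899/15751 - 5778 = -183940177/15751 ≈ -11678.)
v - (-30*31)*(-4) = -183940177/15751 - (-30*31)*(-4) = -183940177/15751 - (-930)*(-4) = -183940177/15751 - 1*3720 = -183940177/15751 - 3720 = -242533897/15751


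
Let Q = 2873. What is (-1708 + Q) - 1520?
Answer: -355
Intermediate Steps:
(-1708 + Q) - 1520 = (-1708 + 2873) - 1520 = 1165 - 1520 = -355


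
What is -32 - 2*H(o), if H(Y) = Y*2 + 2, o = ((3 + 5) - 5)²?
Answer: -72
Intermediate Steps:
o = 9 (o = (8 - 5)² = 3² = 9)
H(Y) = 2 + 2*Y (H(Y) = 2*Y + 2 = 2 + 2*Y)
-32 - 2*H(o) = -32 - 2*(2 + 2*9) = -32 - 2*(2 + 18) = -32 - 2*20 = -32 - 40 = -72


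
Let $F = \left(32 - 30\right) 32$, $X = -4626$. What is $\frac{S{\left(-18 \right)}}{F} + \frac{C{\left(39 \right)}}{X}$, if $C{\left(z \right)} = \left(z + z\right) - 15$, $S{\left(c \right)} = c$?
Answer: $- \frac{2425}{8224} \approx -0.29487$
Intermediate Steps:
$C{\left(z \right)} = -15 + 2 z$ ($C{\left(z \right)} = 2 z - 15 = -15 + 2 z$)
$F = 64$ ($F = 2 \cdot 32 = 64$)
$\frac{S{\left(-18 \right)}}{F} + \frac{C{\left(39 \right)}}{X} = - \frac{18}{64} + \frac{-15 + 2 \cdot 39}{-4626} = \left(-18\right) \frac{1}{64} + \left(-15 + 78\right) \left(- \frac{1}{4626}\right) = - \frac{9}{32} + 63 \left(- \frac{1}{4626}\right) = - \frac{9}{32} - \frac{7}{514} = - \frac{2425}{8224}$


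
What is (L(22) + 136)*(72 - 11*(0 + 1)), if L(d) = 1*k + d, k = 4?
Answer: 9882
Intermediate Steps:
L(d) = 4 + d (L(d) = 1*4 + d = 4 + d)
(L(22) + 136)*(72 - 11*(0 + 1)) = ((4 + 22) + 136)*(72 - 11*(0 + 1)) = (26 + 136)*(72 - 11*1) = 162*(72 - 11) = 162*61 = 9882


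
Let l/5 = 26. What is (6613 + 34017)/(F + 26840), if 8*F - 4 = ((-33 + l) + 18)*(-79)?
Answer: 325040/205639 ≈ 1.5806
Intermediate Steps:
l = 130 (l = 5*26 = 130)
F = -9081/8 (F = ½ + (((-33 + 130) + 18)*(-79))/8 = ½ + ((97 + 18)*(-79))/8 = ½ + (115*(-79))/8 = ½ + (⅛)*(-9085) = ½ - 9085/8 = -9081/8 ≈ -1135.1)
(6613 + 34017)/(F + 26840) = (6613 + 34017)/(-9081/8 + 26840) = 40630/(205639/8) = 40630*(8/205639) = 325040/205639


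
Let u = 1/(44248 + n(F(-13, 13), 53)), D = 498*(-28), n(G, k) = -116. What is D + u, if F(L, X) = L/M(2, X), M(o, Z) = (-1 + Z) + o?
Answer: -615376607/44132 ≈ -13944.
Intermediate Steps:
M(o, Z) = -1 + Z + o
F(L, X) = L/(1 + X) (F(L, X) = L/(-1 + X + 2) = L/(1 + X))
D = -13944
u = 1/44132 (u = 1/(44248 - 116) = 1/44132 ≈ 2.2659e-5)
D + u = -13944 + 1/44132 = -615376607/44132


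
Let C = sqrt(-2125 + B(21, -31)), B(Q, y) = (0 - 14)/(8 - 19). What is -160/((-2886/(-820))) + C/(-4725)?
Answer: -65600/1443 - I*sqrt(256971)/51975 ≈ -45.461 - 0.0097532*I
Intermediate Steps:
B(Q, y) = 14/11 (B(Q, y) = -14/(-11) = -14*(-1/11) = 14/11)
C = I*sqrt(256971)/11 (C = sqrt(-2125 + 14/11) = sqrt(-23361/11) = I*sqrt(256971)/11 ≈ 46.084*I)
-160/((-2886/(-820))) + C/(-4725) = -160/((-2886/(-820))) + (I*sqrt(256971)/11)/(-4725) = -160/((-2886*(-1/820))) + (I*sqrt(256971)/11)*(-1/4725) = -160/1443/410 - I*sqrt(256971)/51975 = -160*410/1443 - I*sqrt(256971)/51975 = -65600/1443 - I*sqrt(256971)/51975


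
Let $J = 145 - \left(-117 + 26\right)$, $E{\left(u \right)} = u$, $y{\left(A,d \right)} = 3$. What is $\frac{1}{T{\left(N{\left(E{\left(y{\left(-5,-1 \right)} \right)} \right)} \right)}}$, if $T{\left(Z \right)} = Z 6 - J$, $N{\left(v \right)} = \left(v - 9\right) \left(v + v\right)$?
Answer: $- \frac{1}{452} \approx -0.0022124$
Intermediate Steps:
$N{\left(v \right)} = 2 v \left(-9 + v\right)$ ($N{\left(v \right)} = \left(-9 + v\right) 2 v = 2 v \left(-9 + v\right)$)
$J = 236$ ($J = 145 - -91 = 145 + 91 = 236$)
$T{\left(Z \right)} = -236 + 6 Z$ ($T{\left(Z \right)} = Z 6 - 236 = 6 Z - 236 = -236 + 6 Z$)
$\frac{1}{T{\left(N{\left(E{\left(y{\left(-5,-1 \right)} \right)} \right)} \right)}} = \frac{1}{-236 + 6 \cdot 2 \cdot 3 \left(-9 + 3\right)} = \frac{1}{-236 + 6 \cdot 2 \cdot 3 \left(-6\right)} = \frac{1}{-236 + 6 \left(-36\right)} = \frac{1}{-236 - 216} = \frac{1}{-452} = - \frac{1}{452}$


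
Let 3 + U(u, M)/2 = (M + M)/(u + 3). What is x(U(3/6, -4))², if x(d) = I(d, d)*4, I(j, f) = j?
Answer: 87616/49 ≈ 1788.1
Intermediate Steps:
U(u, M) = -6 + 4*M/(3 + u) (U(u, M) = -6 + 2*((M + M)/(u + 3)) = -6 + 2*((2*M)/(3 + u)) = -6 + 2*(2*M/(3 + u)) = -6 + 4*M/(3 + u))
x(d) = 4*d (x(d) = d*4 = 4*d)
x(U(3/6, -4))² = (4*(2*(-9 - 9/6 + 2*(-4))/(3 + 3/6)))² = (4*(2*(-9 - 9/6 - 8)/(3 + 3*(⅙))))² = (4*(2*(-9 - 3*½ - 8)/(3 + ½)))² = (4*(2*(-9 - 3/2 - 8)/(7/2)))² = (4*(2*(2/7)*(-37/2)))² = (4*(-74/7))² = (-296/7)² = 87616/49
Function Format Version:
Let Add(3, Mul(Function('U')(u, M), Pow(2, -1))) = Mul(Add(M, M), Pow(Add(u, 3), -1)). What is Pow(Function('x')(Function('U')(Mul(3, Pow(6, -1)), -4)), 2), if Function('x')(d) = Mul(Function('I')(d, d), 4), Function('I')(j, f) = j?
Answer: Rational(87616, 49) ≈ 1788.1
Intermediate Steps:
Function('U')(u, M) = Add(-6, Mul(4, M, Pow(Add(3, u), -1))) (Function('U')(u, M) = Add(-6, Mul(2, Mul(Add(M, M), Pow(Add(u, 3), -1)))) = Add(-6, Mul(2, Mul(Mul(2, M), Pow(Add(3, u), -1)))) = Add(-6, Mul(2, Mul(2, M, Pow(Add(3, u), -1)))) = Add(-6, Mul(4, M, Pow(Add(3, u), -1))))
Function('x')(d) = Mul(4, d) (Function('x')(d) = Mul(d, 4) = Mul(4, d))
Pow(Function('x')(Function('U')(Mul(3, Pow(6, -1)), -4)), 2) = Pow(Mul(4, Mul(2, Pow(Add(3, Mul(3, Pow(6, -1))), -1), Add(-9, Mul(-3, Mul(3, Pow(6, -1))), Mul(2, -4)))), 2) = Pow(Mul(4, Mul(2, Pow(Add(3, Mul(3, Rational(1, 6))), -1), Add(-9, Mul(-3, Mul(3, Rational(1, 6))), -8))), 2) = Pow(Mul(4, Mul(2, Pow(Add(3, Rational(1, 2)), -1), Add(-9, Mul(-3, Rational(1, 2)), -8))), 2) = Pow(Mul(4, Mul(2, Pow(Rational(7, 2), -1), Add(-9, Rational(-3, 2), -8))), 2) = Pow(Mul(4, Mul(2, Rational(2, 7), Rational(-37, 2))), 2) = Pow(Mul(4, Rational(-74, 7)), 2) = Pow(Rational(-296, 7), 2) = Rational(87616, 49)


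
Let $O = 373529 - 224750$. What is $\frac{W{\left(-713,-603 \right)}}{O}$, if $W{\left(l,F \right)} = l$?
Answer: $- \frac{713}{148779} \approx -0.0047923$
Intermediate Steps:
$O = 148779$ ($O = 373529 - 224750 = 148779$)
$\frac{W{\left(-713,-603 \right)}}{O} = - \frac{713}{148779}$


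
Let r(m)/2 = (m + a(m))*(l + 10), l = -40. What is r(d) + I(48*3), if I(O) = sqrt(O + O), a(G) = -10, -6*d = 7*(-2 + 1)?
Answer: 530 + 12*sqrt(2) ≈ 546.97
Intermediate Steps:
d = 7/6 (d = -7*(-2 + 1)/6 = -7*(-1)/6 = -1/6*(-7) = 7/6 ≈ 1.1667)
r(m) = 600 - 60*m (r(m) = 2*((m - 10)*(-40 + 10)) = 2*((-10 + m)*(-30)) = 2*(300 - 30*m) = 600 - 60*m)
I(O) = sqrt(2)*sqrt(O) (I(O) = sqrt(2*O) = sqrt(2)*sqrt(O))
r(d) + I(48*3) = (600 - 60*7/6) + sqrt(2)*sqrt(48*3) = (600 - 70) + sqrt(2)*sqrt(144) = 530 + sqrt(2)*12 = 530 + 12*sqrt(2)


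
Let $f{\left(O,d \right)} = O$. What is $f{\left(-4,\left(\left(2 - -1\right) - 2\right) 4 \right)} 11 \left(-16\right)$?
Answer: $704$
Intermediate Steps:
$f{\left(-4,\left(\left(2 - -1\right) - 2\right) 4 \right)} 11 \left(-16\right) = \left(-4\right) 11 \left(-16\right) = \left(-44\right) \left(-16\right) = 704$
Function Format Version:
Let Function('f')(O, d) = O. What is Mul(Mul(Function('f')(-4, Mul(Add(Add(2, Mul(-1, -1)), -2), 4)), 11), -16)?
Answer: 704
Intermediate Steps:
Mul(Mul(Function('f')(-4, Mul(Add(Add(2, Mul(-1, -1)), -2), 4)), 11), -16) = Mul(Mul(-4, 11), -16) = Mul(-44, -16) = 704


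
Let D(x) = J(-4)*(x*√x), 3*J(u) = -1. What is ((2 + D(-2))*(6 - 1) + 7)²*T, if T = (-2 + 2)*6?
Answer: 0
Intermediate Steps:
J(u) = -⅓ (J(u) = (⅓)*(-1) = -⅓)
D(x) = -x^(3/2)/3 (D(x) = -x*√x/3 = -x^(3/2)/3)
T = 0 (T = 0*6 = 0)
((2 + D(-2))*(6 - 1) + 7)²*T = ((2 - (-2)*I*√2/3)*(6 - 1) + 7)²*0 = ((2 - (-2)*I*√2/3)*5 + 7)²*0 = ((2 + 2*I*√2/3)*5 + 7)²*0 = ((10 + 10*I*√2/3) + 7)²*0 = (17 + 10*I*√2/3)²*0 = 0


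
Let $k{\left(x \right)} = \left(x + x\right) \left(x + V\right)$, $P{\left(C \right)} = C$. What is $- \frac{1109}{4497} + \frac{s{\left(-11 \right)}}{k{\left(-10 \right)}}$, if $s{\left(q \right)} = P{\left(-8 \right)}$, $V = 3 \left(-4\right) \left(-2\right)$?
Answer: $- \frac{34318}{157395} \approx -0.21804$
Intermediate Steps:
$V = 24$ ($V = \left(-12\right) \left(-2\right) = 24$)
$s{\left(q \right)} = -8$
$k{\left(x \right)} = 2 x \left(24 + x\right)$ ($k{\left(x \right)} = \left(x + x\right) \left(x + 24\right) = 2 x \left(24 + x\right)$)
$- \frac{1109}{4497} + \frac{s{\left(-11 \right)}}{k{\left(-10 \right)}} = - \frac{1109}{4497} - \frac{8}{2 \left(-10\right) \left(24 - 10\right)} = \left(-1109\right) \frac{1}{4497} - \frac{8}{2 \left(-10\right) 14} = - \frac{1109}{4497} - \frac{8}{-280} = - \frac{1109}{4497} - - \frac{1}{35} = - \frac{1109}{4497} + \frac{1}{35} = - \frac{34318}{157395}$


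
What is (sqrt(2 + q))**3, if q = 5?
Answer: 7*sqrt(7) ≈ 18.520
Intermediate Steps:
(sqrt(2 + q))**3 = (sqrt(2 + 5))**3 = (sqrt(7))**3 = 7*sqrt(7)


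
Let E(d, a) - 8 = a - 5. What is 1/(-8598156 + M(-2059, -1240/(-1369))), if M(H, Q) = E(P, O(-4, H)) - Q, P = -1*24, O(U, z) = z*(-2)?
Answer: -1369/11765235155 ≈ -1.1636e-7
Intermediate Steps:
O(U, z) = -2*z
P = -24
E(d, a) = 3 + a (E(d, a) = 8 + (a - 5) = 8 + (-5 + a) = 3 + a)
M(H, Q) = 3 - Q - 2*H (M(H, Q) = (3 - 2*H) - Q = 3 - Q - 2*H)
1/(-8598156 + M(-2059, -1240/(-1369))) = 1/(-8598156 + (3 - (-1240)/(-1369) - 2*(-2059))) = 1/(-8598156 + (3 - (-1240)*(-1)/1369 + 4118)) = 1/(-8598156 + (3 - 1*1240/1369 + 4118)) = 1/(-8598156 + (3 - 1240/1369 + 4118)) = 1/(-8598156 + 5640409/1369) = 1/(-11765235155/1369) = -1369/11765235155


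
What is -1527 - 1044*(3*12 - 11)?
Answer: -27627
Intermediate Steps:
-1527 - 1044*(3*12 - 11) = -1527 - 1044*(36 - 11) = -1527 - 1044*25 = -1527 - 26100 = -27627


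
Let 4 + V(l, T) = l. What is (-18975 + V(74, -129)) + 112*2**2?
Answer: -18457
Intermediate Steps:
V(l, T) = -4 + l
(-18975 + V(74, -129)) + 112*2**2 = (-18975 + (-4 + 74)) + 112*2**2 = (-18975 + 70) + 112*4 = -18905 + 448 = -18457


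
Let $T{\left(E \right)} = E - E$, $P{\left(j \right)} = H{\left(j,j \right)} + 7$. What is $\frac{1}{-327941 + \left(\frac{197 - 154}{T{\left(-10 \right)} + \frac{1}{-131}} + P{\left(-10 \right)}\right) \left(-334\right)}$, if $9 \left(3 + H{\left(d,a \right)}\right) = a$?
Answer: $\frac{9}{13972645} \approx 6.4412 \cdot 10^{-7}$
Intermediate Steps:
$H{\left(d,a \right)} = -3 + \frac{a}{9}$
$P{\left(j \right)} = 4 + \frac{j}{9}$ ($P{\left(j \right)} = \left(-3 + \frac{j}{9}\right) + 7 = 4 + \frac{j}{9}$)
$T{\left(E \right)} = 0$
$\frac{1}{-327941 + \left(\frac{197 - 154}{T{\left(-10 \right)} + \frac{1}{-131}} + P{\left(-10 \right)}\right) \left(-334\right)} = \frac{1}{-327941 + \left(\frac{197 - 154}{0 + \frac{1}{-131}} + \left(4 + \frac{1}{9} \left(-10\right)\right)\right) \left(-334\right)} = \frac{1}{-327941 + \left(\frac{197 - 154}{0 - \frac{1}{131}} + \left(4 - \frac{10}{9}\right)\right) \left(-334\right)} = \frac{1}{-327941 + \left(\frac{43}{- \frac{1}{131}} + \frac{26}{9}\right) \left(-334\right)} = \frac{1}{-327941 + \left(43 \left(-131\right) + \frac{26}{9}\right) \left(-334\right)} = \frac{1}{-327941 + \left(-5633 + \frac{26}{9}\right) \left(-334\right)} = \frac{1}{-327941 - - \frac{16924114}{9}} = \frac{1}{-327941 + \frac{16924114}{9}} = \frac{1}{\frac{13972645}{9}} = \frac{9}{13972645}$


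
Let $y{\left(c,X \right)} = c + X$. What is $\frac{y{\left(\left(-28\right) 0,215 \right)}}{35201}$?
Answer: $\frac{215}{35201} \approx 0.0061078$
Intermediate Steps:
$y{\left(c,X \right)} = X + c$
$\frac{y{\left(\left(-28\right) 0,215 \right)}}{35201} = \frac{215 - 0}{35201} = \left(215 + 0\right) \frac{1}{35201} = 215 \cdot \frac{1}{35201} = \frac{215}{35201}$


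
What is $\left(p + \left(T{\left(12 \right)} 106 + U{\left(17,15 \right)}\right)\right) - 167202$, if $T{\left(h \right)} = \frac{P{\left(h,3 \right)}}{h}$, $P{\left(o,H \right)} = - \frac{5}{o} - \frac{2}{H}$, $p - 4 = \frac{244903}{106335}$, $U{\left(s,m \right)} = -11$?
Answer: $- \frac{47415844477}{283560} \approx -1.6722 \cdot 10^{5}$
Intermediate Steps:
$p = \frac{670243}{106335}$ ($p = 4 + \frac{244903}{106335} = \frac{670243}{106335} \approx 6.3031$)
$T{\left(h \right)} = \frac{- \frac{2}{3} - \frac{5}{h}}{h}$ ($T{\left(h \right)} = \frac{- \frac{5}{h} - \frac{2}{3}}{h} = \frac{- \frac{2}{3} - \frac{5}{h}}{h}$)
$\left(p + \left(T{\left(12 \right)} 106 + U{\left(17,15 \right)}\right)\right) - 167202 = \left(\frac{670243}{106335} - \left(11 - \frac{-15 - 24}{3 \cdot 144} \cdot 106\right)\right) - 167202 = \left(\frac{670243}{106335} - \left(11 - \frac{1}{3} \cdot \frac{1}{144} \left(-15 - 24\right) 106\right)\right) - 167202 = \left(\frac{670243}{106335} - \left(11 - \frac{1}{3} \cdot \frac{1}{144} \left(-39\right) 106\right)\right) - 167202 = \left(\frac{670243}{106335} - \frac{1481}{72}\right) - 167202 = - \frac{4045357}{283560} - 167202 = - \frac{47415844477}{283560}$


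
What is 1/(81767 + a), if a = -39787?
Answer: 1/41980 ≈ 2.3821e-5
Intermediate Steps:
1/(81767 + a) = 1/(81767 - 39787) = 1/41980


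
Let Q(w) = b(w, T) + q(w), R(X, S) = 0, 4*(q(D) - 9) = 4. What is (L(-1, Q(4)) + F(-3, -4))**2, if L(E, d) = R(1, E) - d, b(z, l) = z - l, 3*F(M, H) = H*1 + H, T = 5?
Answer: 1225/9 ≈ 136.11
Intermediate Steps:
q(D) = 10 (q(D) = 9 + (1/4)*4 = 9 + 1 = 10)
F(M, H) = 2*H/3 (F(M, H) = (H*1 + H)/3 = (H + H)/3 = (2*H)/3 = 2*H/3)
Q(w) = 5 + w (Q(w) = (w - 1*5) + 10 = (w - 5) + 10 = (-5 + w) + 10 = 5 + w)
L(E, d) = -d (L(E, d) = 0 - d = -d)
(L(-1, Q(4)) + F(-3, -4))**2 = (-(5 + 4) + (2/3)*(-4))**2 = (-1*9 - 8/3)**2 = (-9 - 8/3)**2 = (-35/3)**2 = 1225/9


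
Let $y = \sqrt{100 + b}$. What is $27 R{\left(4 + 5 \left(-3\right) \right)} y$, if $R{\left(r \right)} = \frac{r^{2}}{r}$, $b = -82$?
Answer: $- 891 \sqrt{2} \approx -1260.1$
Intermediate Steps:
$R{\left(r \right)} = r$
$y = 3 \sqrt{2}$ ($y = \sqrt{100 - 82} = \sqrt{18} = 3 \sqrt{2} \approx 4.2426$)
$27 R{\left(4 + 5 \left(-3\right) \right)} y = 27 \left(4 + 5 \left(-3\right)\right) 3 \sqrt{2} = 27 \left(4 - 15\right) 3 \sqrt{2} = 27 \left(-11\right) 3 \sqrt{2} = - 297 \cdot 3 \sqrt{2} = - 891 \sqrt{2}$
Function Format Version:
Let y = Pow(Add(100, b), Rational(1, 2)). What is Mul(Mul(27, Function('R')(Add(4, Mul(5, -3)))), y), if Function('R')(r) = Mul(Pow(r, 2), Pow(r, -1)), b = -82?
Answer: Mul(-891, Pow(2, Rational(1, 2))) ≈ -1260.1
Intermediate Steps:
Function('R')(r) = r
y = Mul(3, Pow(2, Rational(1, 2))) (y = Pow(Add(100, -82), Rational(1, 2)) = Pow(18, Rational(1, 2)) = Mul(3, Pow(2, Rational(1, 2))) ≈ 4.2426)
Mul(Mul(27, Function('R')(Add(4, Mul(5, -3)))), y) = Mul(Mul(27, Add(4, Mul(5, -3))), Mul(3, Pow(2, Rational(1, 2)))) = Mul(Mul(27, Add(4, -15)), Mul(3, Pow(2, Rational(1, 2)))) = Mul(Mul(27, -11), Mul(3, Pow(2, Rational(1, 2)))) = Mul(-297, Mul(3, Pow(2, Rational(1, 2)))) = Mul(-891, Pow(2, Rational(1, 2)))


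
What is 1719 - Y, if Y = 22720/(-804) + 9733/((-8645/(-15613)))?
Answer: -2116008598/133665 ≈ -15831.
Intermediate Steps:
Y = 2345778733/133665 (Y = 22720*(-1/804) + 9733/((-8645*(-1/15613))) = -5680/201 + 9733/(665/1201) = -5680/201 + 9733*(1201/665) = -5680/201 + 11689333/665 = 2345778733/133665 ≈ 17550.)
1719 - Y = 1719 - 1*2345778733/133665 = 1719 - 2345778733/133665 = -2116008598/133665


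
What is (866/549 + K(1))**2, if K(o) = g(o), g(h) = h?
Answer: 2002225/301401 ≈ 6.6431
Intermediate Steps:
K(o) = o
(866/549 + K(1))**2 = (866/549 + 1)**2 = (1415/549)**2 = 2002225/301401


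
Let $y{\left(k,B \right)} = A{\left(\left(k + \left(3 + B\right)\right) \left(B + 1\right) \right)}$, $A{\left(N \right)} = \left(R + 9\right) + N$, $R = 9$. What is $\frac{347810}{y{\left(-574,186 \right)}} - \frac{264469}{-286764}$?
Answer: $- \frac{80703701627}{20640412428} \approx -3.91$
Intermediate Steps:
$A{\left(N \right)} = 18 + N$ ($A{\left(N \right)} = \left(9 + 9\right) + N = 18 + N$)
$y{\left(k,B \right)} = 18 + \left(1 + B\right) \left(3 + B + k\right)$ ($y{\left(k,B \right)} = 18 + \left(k + \left(3 + B\right)\right) \left(B + 1\right) = 18 + \left(3 + B + k\right) \left(1 + B\right) = 18 + \left(1 + B\right) \left(3 + B + k\right)$)
$\frac{347810}{y{\left(-574,186 \right)}} - \frac{264469}{-286764} = \frac{347810}{21 - 574 + 186^{2} + 4 \cdot 186 + 186 \left(-574\right)} - \frac{264469}{-286764} = \frac{347810}{21 - 574 + 34596 + 744 - 106764} - - \frac{264469}{286764} = \frac{347810}{-71977} + \frac{264469}{286764} = 347810 \left(- \frac{1}{71977}\right) + \frac{264469}{286764} = - \frac{347810}{71977} + \frac{264469}{286764} = - \frac{80703701627}{20640412428}$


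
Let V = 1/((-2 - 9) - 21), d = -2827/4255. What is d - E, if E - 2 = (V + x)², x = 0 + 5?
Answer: -119179743/4357120 ≈ -27.353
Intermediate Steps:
d = -2827/4255 (d = -2827*1/4255 = -2827/4255 ≈ -0.66439)
x = 5
V = -1/32 (V = 1/(-11 - 21) = 1/(-32) = -1/32 ≈ -0.031250)
E = 27329/1024 (E = 2 + (-1/32 + 5)² = 2 + (159/32)² = 2 + 25281/1024 = 27329/1024 ≈ 26.688)
d - E = -2827/4255 - 1*27329/1024 = -2827/4255 - 27329/1024 = -119179743/4357120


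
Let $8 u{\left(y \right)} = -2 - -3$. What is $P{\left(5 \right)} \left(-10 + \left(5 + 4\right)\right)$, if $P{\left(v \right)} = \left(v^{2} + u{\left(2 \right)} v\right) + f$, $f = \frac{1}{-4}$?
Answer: $- \frac{203}{8} \approx -25.375$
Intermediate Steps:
$u{\left(y \right)} = \frac{1}{8}$ ($u{\left(y \right)} = \frac{-2 - -3}{8} = \frac{-2 + 3}{8} = \frac{1}{8} \cdot 1 = \frac{1}{8}$)
$f = - \frac{1}{4} \approx -0.25$
$P{\left(v \right)} = - \frac{1}{4} + v^{2} + \frac{v}{8}$ ($P{\left(v \right)} = \left(v^{2} + \frac{v}{8}\right) - \frac{1}{4} = - \frac{1}{4} + v^{2} + \frac{v}{8}$)
$P{\left(5 \right)} \left(-10 + \left(5 + 4\right)\right) = \left(- \frac{1}{4} + 5^{2} + \frac{1}{8} \cdot 5\right) \left(-10 + \left(5 + 4\right)\right) = \left(- \frac{1}{4} + 25 + \frac{5}{8}\right) \left(-10 + 9\right) = \frac{203}{8} \left(-1\right) = - \frac{203}{8}$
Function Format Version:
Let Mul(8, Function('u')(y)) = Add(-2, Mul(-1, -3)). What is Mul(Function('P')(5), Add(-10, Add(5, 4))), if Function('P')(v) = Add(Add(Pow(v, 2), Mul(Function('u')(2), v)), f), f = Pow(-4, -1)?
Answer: Rational(-203, 8) ≈ -25.375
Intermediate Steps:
Function('u')(y) = Rational(1, 8) (Function('u')(y) = Mul(Rational(1, 8), Add(-2, Mul(-1, -3))) = Mul(Rational(1, 8), Add(-2, 3)) = Mul(Rational(1, 8), 1) = Rational(1, 8))
f = Rational(-1, 4) ≈ -0.25000
Function('P')(v) = Add(Rational(-1, 4), Pow(v, 2), Mul(Rational(1, 8), v)) (Function('P')(v) = Add(Add(Pow(v, 2), Mul(Rational(1, 8), v)), Rational(-1, 4)) = Add(Rational(-1, 4), Pow(v, 2), Mul(Rational(1, 8), v)))
Mul(Function('P')(5), Add(-10, Add(5, 4))) = Mul(Add(Rational(-1, 4), Pow(5, 2), Mul(Rational(1, 8), 5)), Add(-10, Add(5, 4))) = Mul(Add(Rational(-1, 4), 25, Rational(5, 8)), Add(-10, 9)) = Mul(Rational(203, 8), -1) = Rational(-203, 8)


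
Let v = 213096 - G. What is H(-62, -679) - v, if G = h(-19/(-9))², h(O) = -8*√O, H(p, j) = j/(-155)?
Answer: -297074329/1395 ≈ -2.1296e+5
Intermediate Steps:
H(p, j) = -j/155 (H(p, j) = j*(-1/155) = -j/155)
G = 1216/9 (G = (-8*√19*√(-1/(-9)))² = (-8*√19/3)² = 1216/9 ≈ 135.11)
v = 1916648/9 (v = 213096 - 1*1216/9 = 213096 - 1216/9 = 1916648/9 ≈ 2.1296e+5)
H(-62, -679) - v = -1/155*(-679) - 1*1916648/9 = 679/155 - 1916648/9 = -297074329/1395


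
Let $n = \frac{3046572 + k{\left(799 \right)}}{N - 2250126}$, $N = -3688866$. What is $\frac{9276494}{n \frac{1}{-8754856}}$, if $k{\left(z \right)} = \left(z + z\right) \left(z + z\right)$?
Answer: $\frac{30145718043486503568}{350011} \approx 8.6128 \cdot 10^{13}$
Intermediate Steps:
$k{\left(z \right)} = 4 z^{2}$ ($k{\left(z \right)} = 2 z 2 z = 4 z^{2}$)
$n = - \frac{350011}{371187}$ ($n = \frac{3046572 + 4 \cdot 799^{2}}{-3688866 - 2250126} = \frac{3046572 + 4 \cdot 638401}{-5938992} = \left(3046572 + 2553604\right) \left(- \frac{1}{5938992}\right) = 5600176 \left(- \frac{1}{5938992}\right) = - \frac{350011}{371187} \approx -0.94295$)
$\frac{9276494}{n \frac{1}{-8754856}} = \frac{9276494}{\left(- \frac{350011}{371187}\right) \frac{1}{-8754856}} = \frac{9276494}{\left(- \frac{350011}{371187}\right) \left(- \frac{1}{8754856}\right)} = \frac{9276494}{\frac{350011}{3249688734072}} = 9276494 \cdot \frac{3249688734072}{350011} = \frac{30145718043486503568}{350011}$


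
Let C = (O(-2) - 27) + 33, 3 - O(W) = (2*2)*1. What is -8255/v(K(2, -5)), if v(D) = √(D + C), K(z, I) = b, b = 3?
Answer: -8255*√2/4 ≈ -2918.6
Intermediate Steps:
K(z, I) = 3
O(W) = -1 (O(W) = 3 - 2*2 = 3 - 4 = -1)
C = 5 (C = (-1 - 27) + 33 = -28 + 33 = 5)
v(D) = √(5 + D) (v(D) = √(D + 5) = √(5 + D))
-8255/v(K(2, -5)) = -8255/√(5 + 3) = -8255*√2/4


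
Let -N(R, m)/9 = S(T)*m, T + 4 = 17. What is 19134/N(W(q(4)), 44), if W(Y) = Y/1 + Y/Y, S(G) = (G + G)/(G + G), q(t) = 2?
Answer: -1063/22 ≈ -48.318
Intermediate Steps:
T = 13 (T = -4 + 17 = 13)
S(G) = 1 (S(G) = (2*G)/((2*G)) = (2*G)*(1/(2*G)) = 1)
W(Y) = 1 + Y (W(Y) = Y*1 + 1 = Y + 1 = 1 + Y)
N(R, m) = -9*m
19134/N(W(q(4)), 44) = 19134/((-9*44)) = 19134/(-396) = 19134*(-1/396) = -1063/22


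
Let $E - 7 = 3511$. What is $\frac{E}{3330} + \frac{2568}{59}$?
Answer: $\frac{4379501}{98235} \approx 44.582$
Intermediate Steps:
$E = 3518$ ($E = 7 + 3511 = 3518$)
$\frac{E}{3330} + \frac{2568}{59} = \frac{3518}{3330} + \frac{2568}{59} = 3518 \cdot \frac{1}{3330} + 2568 \cdot \frac{1}{59} = \frac{1759}{1665} + \frac{2568}{59} = \frac{4379501}{98235}$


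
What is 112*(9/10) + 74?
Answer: 874/5 ≈ 174.80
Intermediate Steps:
112*(9/10) + 74 = 504/5 + 74 = 874/5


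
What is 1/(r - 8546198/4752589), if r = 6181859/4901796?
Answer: -23296221749844/12511884088657 ≈ -1.8619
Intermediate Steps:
r = 6181859/4901796 (r = 6181859*(1/4901796) = 6181859/4901796 ≈ 1.2611)
1/(r - 8546198/4752589) = 1/(6181859/4901796 - 8546198/4752589) = 1/(-12511884088657/23296221749844) = -23296221749844/12511884088657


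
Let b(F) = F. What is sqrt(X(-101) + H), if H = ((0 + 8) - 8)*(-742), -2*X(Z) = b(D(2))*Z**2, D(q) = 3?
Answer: 101*I*sqrt(6)/2 ≈ 123.7*I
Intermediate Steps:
X(Z) = -3*Z**2/2
H = 0 (H = (8 - 8)*(-742) = 0*(-742) = 0)
sqrt(X(-101) + H) = sqrt(-3/2*(-101)**2 + 0) = sqrt(-3/2*10201 + 0) = sqrt(-30603/2 + 0) = sqrt(-30603/2) = 101*I*sqrt(6)/2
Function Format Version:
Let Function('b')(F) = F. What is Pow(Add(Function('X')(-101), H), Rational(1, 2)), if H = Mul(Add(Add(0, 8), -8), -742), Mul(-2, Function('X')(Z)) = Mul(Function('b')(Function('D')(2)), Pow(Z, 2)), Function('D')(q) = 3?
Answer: Mul(Rational(101, 2), I, Pow(6, Rational(1, 2))) ≈ Mul(123.70, I)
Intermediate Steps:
Function('X')(Z) = Mul(Rational(-3, 2), Pow(Z, 2)) (Function('X')(Z) = Mul(Rational(-1, 2), Mul(3, Pow(Z, 2))) = Mul(Rational(-3, 2), Pow(Z, 2)))
H = 0 (H = Mul(Add(8, -8), -742) = Mul(0, -742) = 0)
Pow(Add(Function('X')(-101), H), Rational(1, 2)) = Pow(Add(Mul(Rational(-3, 2), Pow(-101, 2)), 0), Rational(1, 2)) = Pow(Add(Mul(Rational(-3, 2), 10201), 0), Rational(1, 2)) = Pow(Add(Rational(-30603, 2), 0), Rational(1, 2)) = Pow(Rational(-30603, 2), Rational(1, 2)) = Mul(Rational(101, 2), I, Pow(6, Rational(1, 2)))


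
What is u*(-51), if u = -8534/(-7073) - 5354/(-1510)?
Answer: -1294257141/5340115 ≈ -242.36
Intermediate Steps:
u = 25377591/5340115 (u = -8534*(-1/7073) - 5354*(-1/1510) = 8534/7073 + 2677/755 = 25377591/5340115 ≈ 4.7523)
u*(-51) = (25377591/5340115)*(-51) = -1294257141/5340115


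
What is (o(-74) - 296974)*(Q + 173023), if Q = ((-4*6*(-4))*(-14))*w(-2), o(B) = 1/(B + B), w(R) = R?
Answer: -7722876755783/148 ≈ -5.2182e+10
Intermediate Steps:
o(B) = 1/(2*B)
Q = 2688 (Q = ((-4*6*(-4))*(-14))*(-2) = (-24*(-4)*(-14))*(-2) = (96*(-14))*(-2) = -1344*(-2) = 2688)
(o(-74) - 296974)*(Q + 173023) = ((1/2)/(-74) - 296974)*(2688 + 173023) = ((1/2)*(-1/74) - 296974)*175711 = (-1/148 - 296974)*175711 = -43952153/148*175711 = -7722876755783/148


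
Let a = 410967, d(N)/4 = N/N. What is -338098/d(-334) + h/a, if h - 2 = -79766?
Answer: -23157906637/273978 ≈ -84525.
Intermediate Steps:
h = -79764 (h = 2 - 79766 = -79764)
d(N) = 4 (d(N) = 4*(N/N) = 4*1 = 4)
-338098/d(-334) + h/a = -338098/4 - 79764/410967 = -338098*1/4 - 79764*1/410967 = -169049/2 - 26588/136989 = -23157906637/273978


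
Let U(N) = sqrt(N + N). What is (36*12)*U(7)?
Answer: 432*sqrt(14) ≈ 1616.4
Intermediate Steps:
U(N) = sqrt(2)*sqrt(N) (U(N) = sqrt(2*N) = sqrt(2)*sqrt(N))
(36*12)*U(7) = (36*12)*(sqrt(2)*sqrt(7)) = 432*sqrt(14)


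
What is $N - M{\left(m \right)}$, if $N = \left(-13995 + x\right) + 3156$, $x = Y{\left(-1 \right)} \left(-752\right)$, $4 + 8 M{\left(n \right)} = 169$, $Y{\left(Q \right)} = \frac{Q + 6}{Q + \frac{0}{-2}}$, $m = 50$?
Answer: $- \frac{56797}{8} \approx -7099.6$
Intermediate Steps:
$Y{\left(Q \right)} = \frac{6 + Q}{Q}$ ($Y{\left(Q \right)} = \frac{6 + Q}{Q + 0 \left(- \frac{1}{2}\right)} = \frac{6 + Q}{Q + 0} = \frac{6 + Q}{Q}$)
$M{\left(n \right)} = \frac{165}{8}$ ($M{\left(n \right)} = - \frac{1}{2} + \frac{1}{8} \cdot 169 = - \frac{1}{2} + \frac{169}{8} = \frac{165}{8}$)
$x = 3760$ ($x = \frac{6 - 1}{-1} \left(-752\right) = \left(-1\right) 5 \left(-752\right) = \left(-5\right) \left(-752\right) = 3760$)
$N = -7079$ ($N = \left(-13995 + 3760\right) + 3156 = -10235 + 3156 = -7079$)
$N - M{\left(m \right)} = -7079 - \frac{165}{8} = - \frac{56797}{8}$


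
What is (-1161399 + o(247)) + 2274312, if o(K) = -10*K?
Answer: 1110443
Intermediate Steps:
(-1161399 + o(247)) + 2274312 = (-1161399 - 10*247) + 2274312 = (-1161399 - 2470) + 2274312 = -1163869 + 2274312 = 1110443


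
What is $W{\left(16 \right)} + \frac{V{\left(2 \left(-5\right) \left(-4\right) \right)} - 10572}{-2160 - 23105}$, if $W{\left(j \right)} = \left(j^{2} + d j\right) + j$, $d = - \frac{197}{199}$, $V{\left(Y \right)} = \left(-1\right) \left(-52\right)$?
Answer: $\frac{258000424}{1005547} \approx 256.58$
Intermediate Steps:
$V{\left(Y \right)} = 52$
$d = - \frac{197}{199}$ ($d = \left(-197\right) \frac{1}{199} = - \frac{197}{199} \approx -0.98995$)
$W{\left(j \right)} = j^{2} + \frac{2 j}{199}$ ($W{\left(j \right)} = \left(j^{2} - \frac{197 j}{199}\right) + j = j^{2} + \frac{2 j}{199}$)
$W{\left(16 \right)} + \frac{V{\left(2 \left(-5\right) \left(-4\right) \right)} - 10572}{-2160 - 23105} = \frac{1}{199} \cdot 16 \left(2 + 199 \cdot 16\right) + \frac{52 - 10572}{-2160 - 23105} = \frac{1}{199} \cdot 16 \left(2 + 3184\right) - \frac{10520}{-25265} = \frac{1}{199} \cdot 16 \cdot 3186 - - \frac{2104}{5053} = \frac{50976}{199} + \frac{2104}{5053} = \frac{258000424}{1005547}$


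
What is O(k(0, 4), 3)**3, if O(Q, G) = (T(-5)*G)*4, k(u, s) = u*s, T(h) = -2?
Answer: -13824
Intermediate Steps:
k(u, s) = s*u
O(Q, G) = -8*G (O(Q, G) = -2*G*4 = -8*G)
O(k(0, 4), 3)**3 = (-8*3)**3 = (-24)**3 = -13824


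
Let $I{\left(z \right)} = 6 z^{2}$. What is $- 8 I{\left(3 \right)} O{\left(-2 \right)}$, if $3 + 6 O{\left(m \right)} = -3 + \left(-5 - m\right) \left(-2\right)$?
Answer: $0$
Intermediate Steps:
$O{\left(m \right)} = \frac{2}{3} + \frac{m}{3}$ ($O{\left(m \right)} = - \frac{1}{2} + \frac{-3 + \left(-5 - m\right) \left(-2\right)}{6} = - \frac{1}{2} + \frac{-3 + \left(10 + 2 m\right)}{6} = - \frac{1}{2} + \frac{7 + 2 m}{6} = - \frac{1}{2} + \left(\frac{7}{6} + \frac{m}{3}\right) = \frac{2}{3} + \frac{m}{3}$)
$- 8 I{\left(3 \right)} O{\left(-2 \right)} = - 8 \cdot 6 \cdot 3^{2} \left(\frac{2}{3} + \frac{1}{3} \left(-2\right)\right) = - 8 \cdot 6 \cdot 9 \left(\frac{2}{3} - \frac{2}{3}\right) = \left(-8\right) 54 \cdot 0 = \left(-432\right) 0 = 0$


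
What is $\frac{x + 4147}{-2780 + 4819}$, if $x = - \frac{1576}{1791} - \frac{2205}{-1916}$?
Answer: $\frac{14231592271}{6996942684} \approx 2.034$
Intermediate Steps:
$x = \frac{929539}{3431556}$ ($x = \left(-1576\right) \frac{1}{1791} - - \frac{2205}{1916} = - \frac{1576}{1791} + \frac{2205}{1916} = \frac{929539}{3431556} \approx 0.27088$)
$\frac{x + 4147}{-2780 + 4819} = \frac{\frac{929539}{3431556} + 4147}{-2780 + 4819} = \frac{14231592271}{3431556 \cdot 2039} = \frac{14231592271}{3431556} \cdot \frac{1}{2039} = \frac{14231592271}{6996942684}$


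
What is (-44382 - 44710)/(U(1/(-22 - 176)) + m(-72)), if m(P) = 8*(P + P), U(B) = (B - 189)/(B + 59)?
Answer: 1040683652/13493935 ≈ 77.122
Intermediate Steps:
U(B) = (-189 + B)/(59 + B)
m(P) = 16*P (m(P) = 8*(2*P) = 16*P)
(-44382 - 44710)/(U(1/(-22 - 176)) + m(-72)) = (-44382 - 44710)/((-189 + 1/(-22 - 176))/(59 + 1/(-22 - 176)) + 16*(-72)) = -89092/((-189 + 1/(-198))/(59 + 1/(-198)) - 1152) = -89092/((-189 - 1/198)/(59 - 1/198) - 1152) = -89092/(-37423/198/(11681/198) - 1152) = -89092/((198/11681)*(-37423/198) - 1152) = -89092/(-37423/11681 - 1152) = -89092/(-13493935/11681) = -89092*(-11681/13493935) = 1040683652/13493935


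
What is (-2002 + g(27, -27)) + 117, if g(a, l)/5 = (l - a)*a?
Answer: -9175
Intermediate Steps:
g(a, l) = 5*a*(l - a) (g(a, l) = 5*((l - a)*a) = 5*(a*(l - a)) = 5*a*(l - a))
(-2002 + g(27, -27)) + 117 = (-2002 + 5*27*(-27 - 1*27)) + 117 = (-2002 + 5*27*(-27 - 27)) + 117 = (-2002 + 5*27*(-54)) + 117 = (-2002 - 7290) + 117 = -9292 + 117 = -9175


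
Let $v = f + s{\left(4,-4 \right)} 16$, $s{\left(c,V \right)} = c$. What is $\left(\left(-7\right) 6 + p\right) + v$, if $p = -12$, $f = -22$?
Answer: $-12$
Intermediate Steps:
$v = 42$ ($v = -22 + 4 \cdot 16 = -22 + 64 = 42$)
$\left(\left(-7\right) 6 + p\right) + v = \left(\left(-7\right) 6 - 12\right) + 42 = \left(-42 - 12\right) + 42 = -54 + 42 = -12$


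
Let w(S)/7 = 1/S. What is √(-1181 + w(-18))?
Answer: I*√42530/6 ≈ 34.371*I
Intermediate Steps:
w(S) = 7/S
√(-1181 + w(-18)) = √(-1181 + 7/(-18)) = √(-1181 + 7*(-1/18)) = √(-1181 - 7/18) = √(-21265/18) = I*√42530/6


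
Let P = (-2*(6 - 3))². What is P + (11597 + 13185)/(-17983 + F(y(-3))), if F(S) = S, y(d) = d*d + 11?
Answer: 621886/17963 ≈ 34.620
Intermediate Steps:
y(d) = 11 + d² (y(d) = d² + 11 = 11 + d²)
P = 36 (P = (-2*3)² = (-6)² = 36)
P + (11597 + 13185)/(-17983 + F(y(-3))) = 36 + (11597 + 13185)/(-17983 + (11 + (-3)²)) = 36 + 24782/(-17983 + (11 + 9)) = 36 + 24782/(-17983 + 20) = 36 + 24782/(-17963) = 36 + 24782*(-1/17963) = 36 - 24782/17963 = 621886/17963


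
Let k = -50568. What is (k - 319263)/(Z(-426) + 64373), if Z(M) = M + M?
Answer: -369831/63521 ≈ -5.8222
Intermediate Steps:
Z(M) = 2*M
(k - 319263)/(Z(-426) + 64373) = (-50568 - 319263)/(2*(-426) + 64373) = -369831/(-852 + 64373) = -369831/63521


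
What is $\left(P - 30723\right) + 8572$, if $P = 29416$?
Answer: $7265$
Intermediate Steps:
$\left(P - 30723\right) + 8572 = \left(29416 - 30723\right) + 8572 = -1307 + 8572 = 7265$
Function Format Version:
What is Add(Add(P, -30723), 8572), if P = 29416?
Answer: 7265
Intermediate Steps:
Add(Add(P, -30723), 8572) = Add(Add(29416, -30723), 8572) = Add(-1307, 8572) = 7265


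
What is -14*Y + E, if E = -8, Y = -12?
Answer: 160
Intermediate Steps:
-14*Y + E = -14*(-12) - 8 = 168 - 8 = 160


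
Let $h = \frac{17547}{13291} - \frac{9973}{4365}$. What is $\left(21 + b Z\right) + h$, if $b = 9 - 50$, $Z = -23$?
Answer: $\frac{55870708772}{58015215} \approx 963.04$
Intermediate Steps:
$h = - \frac{55958488}{58015215}$ ($h = 17547 \cdot \frac{1}{13291} - \frac{9973}{4365} = \frac{17547}{13291} - \frac{9973}{4365} = - \frac{55958488}{58015215} \approx -0.96455$)
$b = -41$
$\left(21 + b Z\right) + h = \left(21 - -943\right) - \frac{55958488}{58015215} = \left(21 + 943\right) - \frac{55958488}{58015215} = 964 - \frac{55958488}{58015215} = \frac{55870708772}{58015215}$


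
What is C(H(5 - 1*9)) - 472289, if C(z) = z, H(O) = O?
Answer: -472293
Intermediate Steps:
C(H(5 - 1*9)) - 472289 = (5 - 1*9) - 472289 = (5 - 9) - 472289 = -4 - 472289 = -472293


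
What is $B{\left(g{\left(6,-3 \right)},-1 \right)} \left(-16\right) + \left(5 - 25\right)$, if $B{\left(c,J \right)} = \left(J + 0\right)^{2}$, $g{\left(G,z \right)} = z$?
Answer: $-36$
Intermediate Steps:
$B{\left(c,J \right)} = J^{2}$
$B{\left(g{\left(6,-3 \right)},-1 \right)} \left(-16\right) + \left(5 - 25\right) = \left(-1\right)^{2} \left(-16\right) + \left(5 - 25\right) = 1 \left(-16\right) + \left(5 - 25\right) = -16 - 20 = -36$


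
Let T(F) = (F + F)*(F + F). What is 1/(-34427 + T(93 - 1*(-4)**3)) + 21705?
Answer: 1392788146/64169 ≈ 21705.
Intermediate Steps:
T(F) = 4*F**2 (T(F) = (2*F)*(2*F) = 4*F**2)
1/(-34427 + T(93 - 1*(-4)**3)) + 21705 = 1/(-34427 + 4*(93 - 1*(-4)**3)**2) + 21705 = 1/(-34427 + 4*(93 - 1*(-64))**2) + 21705 = 1/(-34427 + 4*(93 + 64)**2) + 21705 = 1/(-34427 + 4*157**2) + 21705 = 1/(-34427 + 4*24649) + 21705 = 1/(-34427 + 98596) + 21705 = 1/64169 + 21705 = 1392788146/64169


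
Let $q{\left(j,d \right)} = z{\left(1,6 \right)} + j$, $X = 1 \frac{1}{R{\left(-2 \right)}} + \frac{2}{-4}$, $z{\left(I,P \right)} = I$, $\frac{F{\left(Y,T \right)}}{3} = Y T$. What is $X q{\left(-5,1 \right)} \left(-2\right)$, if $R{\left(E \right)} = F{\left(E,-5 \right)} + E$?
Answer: $- \frac{26}{7} \approx -3.7143$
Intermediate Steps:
$F{\left(Y,T \right)} = 3 T Y$ ($F{\left(Y,T \right)} = 3 Y T = 3 T Y$)
$R{\left(E \right)} = - 14 E$ ($R{\left(E \right)} = 3 \left(-5\right) E + E = - 15 E + E = - 14 E$)
$X = - \frac{13}{28}$ ($X = 1 \frac{1}{\left(-14\right) \left(-2\right)} + \frac{2}{-4} = 1 \cdot \frac{1}{28} + 2 \left(- \frac{1}{4}\right) = 1 \cdot \frac{1}{28} - \frac{1}{2} = \frac{1}{28} - \frac{1}{2} = - \frac{13}{28} \approx -0.46429$)
$q{\left(j,d \right)} = 1 + j$
$X q{\left(-5,1 \right)} \left(-2\right) = - \frac{13 \left(1 - 5\right)}{28} \left(-2\right) = \left(- \frac{13}{28}\right) \left(-4\right) \left(-2\right) = \frac{13}{7} \left(-2\right) = - \frac{26}{7}$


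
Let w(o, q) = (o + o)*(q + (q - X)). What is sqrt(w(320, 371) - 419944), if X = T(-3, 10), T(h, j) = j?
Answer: 2*sqrt(12134) ≈ 220.31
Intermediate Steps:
X = 10
w(o, q) = 2*o*(-10 + 2*q) (w(o, q) = (o + o)*(q + (q - 1*10)) = (2*o)*(q + (q - 10)) = (2*o)*(q + (-10 + q)) = (2*o)*(-10 + 2*q) = 2*o*(-10 + 2*q))
sqrt(w(320, 371) - 419944) = sqrt(4*320*(-5 + 371) - 419944) = sqrt(4*320*366 - 419944) = sqrt(468480 - 419944) = sqrt(48536) = 2*sqrt(12134)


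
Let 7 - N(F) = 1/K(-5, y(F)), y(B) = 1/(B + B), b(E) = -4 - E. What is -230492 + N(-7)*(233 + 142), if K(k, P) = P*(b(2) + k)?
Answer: -2511787/11 ≈ -2.2834e+5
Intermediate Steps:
y(B) = 1/(2*B)
K(k, P) = P*(-6 + k) (K(k, P) = P*((-4 - 1*2) + k) = P*((-4 - 2) + k) = P*(-6 + k))
N(F) = 7 + 2*F/11 (N(F) = 7 - 1/((1/(2*F))*(-6 - 5)) = 7 - 1/((1/(2*F))*(-11)) = 7 - 1/((-11/(2*F))) = 7 - (-2)*F/11 = 7 + 2*F/11)
-230492 + N(-7)*(233 + 142) = -230492 + (7 + (2/11)*(-7))*(233 + 142) = -230492 + (7 - 14/11)*375 = -230492 + (63/11)*375 = -230492 + 23625/11 = -2511787/11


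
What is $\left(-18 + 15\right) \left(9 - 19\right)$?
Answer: $30$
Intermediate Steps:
$\left(-18 + 15\right) \left(9 - 19\right) = \left(-3\right) \left(-10\right) = 30$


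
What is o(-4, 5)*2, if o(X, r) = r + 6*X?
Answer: -38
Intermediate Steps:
o(-4, 5)*2 = (5 + 6*(-4))*2 = (5 - 24)*2 = -19*2 = -38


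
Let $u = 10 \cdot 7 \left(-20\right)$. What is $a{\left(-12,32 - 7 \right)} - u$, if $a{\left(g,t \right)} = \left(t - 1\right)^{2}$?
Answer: $1976$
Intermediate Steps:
$u = -1400$ ($u = 70 \left(-20\right) = -1400$)
$a{\left(g,t \right)} = \left(-1 + t\right)^{2}$
$a{\left(-12,32 - 7 \right)} - u = \left(-1 + \left(32 - 7\right)\right)^{2} - -1400 = \left(-1 + 25\right)^{2} + 1400 = 24^{2} + 1400 = 576 + 1400 = 1976$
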